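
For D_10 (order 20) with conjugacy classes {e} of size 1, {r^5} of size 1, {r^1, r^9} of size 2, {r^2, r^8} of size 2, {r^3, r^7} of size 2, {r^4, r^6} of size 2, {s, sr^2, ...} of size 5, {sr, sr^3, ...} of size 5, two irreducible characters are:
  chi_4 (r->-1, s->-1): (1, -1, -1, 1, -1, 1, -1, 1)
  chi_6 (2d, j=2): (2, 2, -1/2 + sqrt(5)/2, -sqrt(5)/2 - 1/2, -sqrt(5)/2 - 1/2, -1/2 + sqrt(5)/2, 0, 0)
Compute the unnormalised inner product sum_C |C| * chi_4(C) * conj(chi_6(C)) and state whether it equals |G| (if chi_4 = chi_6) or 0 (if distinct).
Sum = 0; so <chi_4, chi_6> = 0 (distinct irreducibles are orthogonal).

Proof sketch: Compute term by term over conjugacy classes (|C| * chi_4(C) * conj(chi_6(C))):
  1*(1)*conj(2) + 1*(-1)*conj(2) + 2*(-1)*conj(-1/2 + sqrt(5)/2) + 2*(1)*conj(-sqrt(5)/2 - 1/2) + 2*(-1)*conj(-sqrt(5)/2 - 1/2) + 2*(1)*conj(-1/2 + sqrt(5)/2) + 5*(-1)*conj(0) + 5*(1)*conj(0)
  = (2) + (-2) + (1 - sqrt(5)) + (-sqrt(5) - 1) + (1 + sqrt(5)) + (-1 + sqrt(5)) + (0) + (0)
  = 0.
Dividing by |G| = 20 gives 0/20 = 0, matching the row-orthogonality relation <chi_4, chi_6> = [chi_4 = chi_6].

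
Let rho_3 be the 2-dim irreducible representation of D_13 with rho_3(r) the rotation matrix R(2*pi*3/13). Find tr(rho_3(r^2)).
chi_{rho_3}(r^2) = 2*cos(2*pi*3*2/13) = -2*cos(pi/13)

Reasoning: rho_3(r^2) is rotation by angle 2*pi*3*2/13, whose trace is 2*cos(2*pi*3*2/13) = -2*cos(pi/13).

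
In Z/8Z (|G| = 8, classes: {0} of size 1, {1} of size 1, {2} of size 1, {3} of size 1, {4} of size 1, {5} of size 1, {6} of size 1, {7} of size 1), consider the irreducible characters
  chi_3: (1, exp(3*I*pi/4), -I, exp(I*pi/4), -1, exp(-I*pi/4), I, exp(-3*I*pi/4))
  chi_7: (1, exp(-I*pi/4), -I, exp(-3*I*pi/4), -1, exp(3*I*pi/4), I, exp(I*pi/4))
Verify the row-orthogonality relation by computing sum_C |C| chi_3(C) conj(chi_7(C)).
Sum = 0; so <chi_3, chi_7> = 0 (distinct irreducibles are orthogonal).

Working: Compute term by term over conjugacy classes (|C| * chi_3(C) * conj(chi_7(C))):
  1*(1)*conj(1) + 1*(exp(3*I*pi/4))*conj(exp(-I*pi/4)) + 1*(-I)*conj(-I) + 1*(exp(I*pi/4))*conj(exp(-3*I*pi/4)) + 1*(-1)*conj(-1) + 1*(exp(-I*pi/4))*conj(exp(3*I*pi/4)) + 1*(I)*conj(I) + 1*(exp(-3*I*pi/4))*conj(exp(I*pi/4))
  = (1) + (-1) + (1) + (-1) + (1) + (-1) + (1) + (-1)
  = 0.
(Exp terms are combined using exp(i*s)*conj(exp(i*t)) = exp(i*(s-t)), and sums of them are collapsed using the identity that for every m > 1 the m distinct m-th roots of unity sum to 0, e.g. 1 + exp(2*I*pi/3) + exp(-2*I*pi/3) = 0.)
Dividing by |G| = 8 gives 0/8 = 0, matching the row-orthogonality relation <chi_3, chi_7> = [chi_3 = chi_7].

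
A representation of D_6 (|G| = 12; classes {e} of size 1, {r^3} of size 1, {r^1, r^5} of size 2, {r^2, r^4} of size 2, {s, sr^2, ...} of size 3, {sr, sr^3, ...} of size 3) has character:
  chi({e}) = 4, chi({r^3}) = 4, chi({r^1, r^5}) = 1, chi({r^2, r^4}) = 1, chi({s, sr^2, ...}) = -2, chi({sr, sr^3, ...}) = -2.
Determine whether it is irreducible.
Not irreducible (reducible): <chi, chi> = 5 > 1.

Proof sketch: <chi, chi> = (1/|G|) sum_C |C| * |chi(C)|^2 = (1/12)[1*|4|^2 + 1*|4|^2 + 2*|1|^2 + 2*|1|^2 + 3*|-2|^2 + 3*|-2|^2]
  = (1/12)[(16) + (16) + (2) + (2) + (12) + (12)] = 60/12 = 5.
A character is irreducible iff <chi, chi> = 1, so this representation is reducible.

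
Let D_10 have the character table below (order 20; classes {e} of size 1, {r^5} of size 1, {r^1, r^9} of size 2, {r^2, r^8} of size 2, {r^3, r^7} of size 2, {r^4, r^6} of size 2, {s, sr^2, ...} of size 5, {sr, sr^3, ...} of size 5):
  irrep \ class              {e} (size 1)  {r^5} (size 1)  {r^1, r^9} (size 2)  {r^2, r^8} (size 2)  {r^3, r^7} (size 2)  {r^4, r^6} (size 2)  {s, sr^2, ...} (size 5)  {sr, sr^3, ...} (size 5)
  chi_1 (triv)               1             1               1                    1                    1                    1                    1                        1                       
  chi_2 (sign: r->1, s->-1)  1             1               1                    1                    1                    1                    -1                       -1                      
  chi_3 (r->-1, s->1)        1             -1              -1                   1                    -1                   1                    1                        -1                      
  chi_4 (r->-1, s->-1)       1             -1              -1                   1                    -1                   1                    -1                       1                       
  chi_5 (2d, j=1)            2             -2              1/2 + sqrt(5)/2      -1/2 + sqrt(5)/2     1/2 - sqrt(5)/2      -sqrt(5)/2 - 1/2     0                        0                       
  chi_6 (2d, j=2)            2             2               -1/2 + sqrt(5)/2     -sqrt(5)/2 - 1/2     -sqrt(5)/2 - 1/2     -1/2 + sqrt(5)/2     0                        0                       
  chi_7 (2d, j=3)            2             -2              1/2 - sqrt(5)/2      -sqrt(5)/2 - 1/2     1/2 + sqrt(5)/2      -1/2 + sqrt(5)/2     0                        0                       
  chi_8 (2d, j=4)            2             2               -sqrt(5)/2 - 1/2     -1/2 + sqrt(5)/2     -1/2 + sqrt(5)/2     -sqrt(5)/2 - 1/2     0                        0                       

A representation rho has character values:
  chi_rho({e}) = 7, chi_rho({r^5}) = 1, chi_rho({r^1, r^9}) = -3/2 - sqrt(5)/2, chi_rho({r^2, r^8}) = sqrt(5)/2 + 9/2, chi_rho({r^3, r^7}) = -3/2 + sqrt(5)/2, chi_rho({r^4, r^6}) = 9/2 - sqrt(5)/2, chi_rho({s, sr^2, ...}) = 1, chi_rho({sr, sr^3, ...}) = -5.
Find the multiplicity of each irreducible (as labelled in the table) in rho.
Multiplicities: chi_1: 0, chi_2: 2, chi_3: 3, chi_4: 0, chi_5: 0, chi_6: 0, chi_7: 0, chi_8: 1.

Derivation: Use <chi_rho, chi> = (1/|G|) sum_C |C| * chi_rho(C) * conj(chi(C)) with |G| = 20 for each irreducible chi in the table:
  <chi_rho, chi_1> = (1/20)[1*(7)*conj(1) + 1*(1)*conj(1) + 2*(-3/2 - sqrt(5)/2)*conj(1) + 2*(sqrt(5)/2 + 9/2)*conj(1) + 2*(-3/2 + sqrt(5)/2)*conj(1) + 2*(9/2 - sqrt(5)/2)*conj(1) + 5*(1)*conj(1) + 5*(-5)*conj(1)]
      = (1/20)[(7) + (1) + (-3 - sqrt(5)) + (sqrt(5) + 9) + (-3 + sqrt(5)) + (9 - sqrt(5)) + (5) + (-25)] = 0/20 = 0
  <chi_rho, chi_2> = (1/20)[1*(7)*conj(1) + 1*(1)*conj(1) + 2*(-3/2 - sqrt(5)/2)*conj(1) + 2*(sqrt(5)/2 + 9/2)*conj(1) + 2*(-3/2 + sqrt(5)/2)*conj(1) + 2*(9/2 - sqrt(5)/2)*conj(1) + 5*(1)*conj(-1) + 5*(-5)*conj(-1)]
      = (1/20)[(7) + (1) + (-3 - sqrt(5)) + (sqrt(5) + 9) + (-3 + sqrt(5)) + (9 - sqrt(5)) + (-5) + (25)] = 40/20 = 2
  <chi_rho, chi_3> = (1/20)[1*(7)*conj(1) + 1*(1)*conj(-1) + 2*(-3/2 - sqrt(5)/2)*conj(-1) + 2*(sqrt(5)/2 + 9/2)*conj(1) + 2*(-3/2 + sqrt(5)/2)*conj(-1) + 2*(9/2 - sqrt(5)/2)*conj(1) + 5*(1)*conj(1) + 5*(-5)*conj(-1)]
      = (1/20)[(7) + (-1) + (sqrt(5) + 3) + (sqrt(5) + 9) + (3 - sqrt(5)) + (9 - sqrt(5)) + (5) + (25)] = 60/20 = 3
  <chi_rho, chi_4> = (1/20)[1*(7)*conj(1) + 1*(1)*conj(-1) + 2*(-3/2 - sqrt(5)/2)*conj(-1) + 2*(sqrt(5)/2 + 9/2)*conj(1) + 2*(-3/2 + sqrt(5)/2)*conj(-1) + 2*(9/2 - sqrt(5)/2)*conj(1) + 5*(1)*conj(-1) + 5*(-5)*conj(1)]
      = (1/20)[(7) + (-1) + (sqrt(5) + 3) + (sqrt(5) + 9) + (3 - sqrt(5)) + (9 - sqrt(5)) + (-5) + (-25)] = 0/20 = 0
  <chi_rho, chi_5> = (1/20)[1*(7)*conj(2) + 1*(1)*conj(-2) + 2*(-3/2 - sqrt(5)/2)*conj(1/2 + sqrt(5)/2) + 2*(sqrt(5)/2 + 9/2)*conj(-1/2 + sqrt(5)/2) + 2*(-3/2 + sqrt(5)/2)*conj(1/2 - sqrt(5)/2) + 2*(9/2 - sqrt(5)/2)*conj(-sqrt(5)/2 - 1/2) + 5*(1)*conj(0) + 5*(-5)*conj(0)]
      = (1/20)[(14) + (-2) + (-2*sqrt(5) - 4) + (-2 + 4*sqrt(5)) + (-4 + 2*sqrt(5)) + (-4*sqrt(5) - 2) + (0) + (0)] = 0/20 = 0
  <chi_rho, chi_6> = (1/20)[1*(7)*conj(2) + 1*(1)*conj(2) + 2*(-3/2 - sqrt(5)/2)*conj(-1/2 + sqrt(5)/2) + 2*(sqrt(5)/2 + 9/2)*conj(-sqrt(5)/2 - 1/2) + 2*(-3/2 + sqrt(5)/2)*conj(-sqrt(5)/2 - 1/2) + 2*(9/2 - sqrt(5)/2)*conj(-1/2 + sqrt(5)/2) + 5*(1)*conj(0) + 5*(-5)*conj(0)]
      = (1/20)[(14) + (2) + (-sqrt(5) - 1) + (-5*sqrt(5) - 7) + (-1 + sqrt(5)) + (-7 + 5*sqrt(5)) + (0) + (0)] = 0/20 = 0
  <chi_rho, chi_7> = (1/20)[1*(7)*conj(2) + 1*(1)*conj(-2) + 2*(-3/2 - sqrt(5)/2)*conj(1/2 - sqrt(5)/2) + 2*(sqrt(5)/2 + 9/2)*conj(-sqrt(5)/2 - 1/2) + 2*(-3/2 + sqrt(5)/2)*conj(1/2 + sqrt(5)/2) + 2*(9/2 - sqrt(5)/2)*conj(-1/2 + sqrt(5)/2) + 5*(1)*conj(0) + 5*(-5)*conj(0)]
      = (1/20)[(14) + (-2) + (1 + sqrt(5)) + (-5*sqrt(5) - 7) + (1 - sqrt(5)) + (-7 + 5*sqrt(5)) + (0) + (0)] = 0/20 = 0
  <chi_rho, chi_8> = (1/20)[1*(7)*conj(2) + 1*(1)*conj(2) + 2*(-3/2 - sqrt(5)/2)*conj(-sqrt(5)/2 - 1/2) + 2*(sqrt(5)/2 + 9/2)*conj(-1/2 + sqrt(5)/2) + 2*(-3/2 + sqrt(5)/2)*conj(-1/2 + sqrt(5)/2) + 2*(9/2 - sqrt(5)/2)*conj(-sqrt(5)/2 - 1/2) + 5*(1)*conj(0) + 5*(-5)*conj(0)]
      = (1/20)[(14) + (2) + (4 + 2*sqrt(5)) + (-2 + 4*sqrt(5)) + (4 - 2*sqrt(5)) + (-4*sqrt(5) - 2) + (0) + (0)] = 20/20 = 1
Dimension check: dim(rho) = sum (mult * dim) = 0*1 + 2*1 + 3*1 + 0*1 + 0*2 + 0*2 + 0*2 + 1*2 = 7 = chi_rho(e) = 7.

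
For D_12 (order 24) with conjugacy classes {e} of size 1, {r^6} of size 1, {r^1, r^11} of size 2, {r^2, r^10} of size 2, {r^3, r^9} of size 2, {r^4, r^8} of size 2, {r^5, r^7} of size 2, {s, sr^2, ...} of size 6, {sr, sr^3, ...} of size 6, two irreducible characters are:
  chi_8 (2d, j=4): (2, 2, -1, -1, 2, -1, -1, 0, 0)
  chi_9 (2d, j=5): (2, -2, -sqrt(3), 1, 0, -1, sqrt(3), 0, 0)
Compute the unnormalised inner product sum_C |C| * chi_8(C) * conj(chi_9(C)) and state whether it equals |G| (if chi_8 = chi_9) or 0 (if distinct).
Sum = 0; so <chi_8, chi_9> = 0 (distinct irreducibles are orthogonal).

Why: Compute term by term over conjugacy classes (|C| * chi_8(C) * conj(chi_9(C))):
  1*(2)*conj(2) + 1*(2)*conj(-2) + 2*(-1)*conj(-sqrt(3)) + 2*(-1)*conj(1) + 2*(2)*conj(0) + 2*(-1)*conj(-1) + 2*(-1)*conj(sqrt(3)) + 6*(0)*conj(0) + 6*(0)*conj(0)
  = (4) + (-4) + (2*sqrt(3)) + (-2) + (0) + (2) + (-2*sqrt(3)) + (0) + (0)
  = 0.
Dividing by |G| = 24 gives 0/24 = 0, matching the row-orthogonality relation <chi_8, chi_9> = [chi_8 = chi_9].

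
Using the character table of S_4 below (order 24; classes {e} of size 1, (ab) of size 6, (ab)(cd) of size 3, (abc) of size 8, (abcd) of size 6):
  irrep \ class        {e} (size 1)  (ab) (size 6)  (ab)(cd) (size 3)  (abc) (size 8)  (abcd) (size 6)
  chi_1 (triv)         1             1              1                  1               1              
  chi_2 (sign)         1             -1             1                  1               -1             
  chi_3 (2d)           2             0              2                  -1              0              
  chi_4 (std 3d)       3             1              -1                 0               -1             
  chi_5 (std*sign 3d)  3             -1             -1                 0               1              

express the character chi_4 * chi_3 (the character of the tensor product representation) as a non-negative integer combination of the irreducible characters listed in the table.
chi_4 tensor chi_3 = chi_4 + chi_5 (all other irreducibles have multiplicity 0).

Working: The character of a tensor product is the pointwise product (chi_4 * chi_3)(C) = chi_4(C) * chi_3(C):
  {e}: (3)*(2), (ab): (1)*(0), (ab)(cd): (-1)*(2), (abc): (0)*(-1), (abcd): (-1)*(0)
so (chi_4 * chi_3) takes values
  {e} -> 6, (ab) -> 0, (ab)(cd) -> -2, (abc) -> 0, (abcd) -> 0.
Now take the inner product of this character with each irreducible chi from the table, <chi_4*chi_3, chi> = (1/24) sum_C |C| (chi_4*chi_3)(C) conj(chi(C)):
  <chi_4*chi_3, chi_1> = (1/24)[1*(6)*conj(1) + 6*(0)*conj(1) + 3*(-2)*conj(1) + 8*(0)*conj(1) + 6*(0)*conj(1)]
      = (1/24)[(6) + (0) + (-6) + (0) + (0)] = 0/24 = 0
  <chi_4*chi_3, chi_2> = (1/24)[1*(6)*conj(1) + 6*(0)*conj(-1) + 3*(-2)*conj(1) + 8*(0)*conj(1) + 6*(0)*conj(-1)]
      = (1/24)[(6) + (0) + (-6) + (0) + (0)] = 0/24 = 0
  <chi_4*chi_3, chi_3> = (1/24)[1*(6)*conj(2) + 6*(0)*conj(0) + 3*(-2)*conj(2) + 8*(0)*conj(-1) + 6*(0)*conj(0)]
      = (1/24)[(12) + (0) + (-12) + (0) + (0)] = 0/24 = 0
  <chi_4*chi_3, chi_4> = (1/24)[1*(6)*conj(3) + 6*(0)*conj(1) + 3*(-2)*conj(-1) + 8*(0)*conj(0) + 6*(0)*conj(-1)]
      = (1/24)[(18) + (0) + (6) + (0) + (0)] = 24/24 = 1
  <chi_4*chi_3, chi_5> = (1/24)[1*(6)*conj(3) + 6*(0)*conj(-1) + 3*(-2)*conj(-1) + 8*(0)*conj(0) + 6*(0)*conj(1)]
      = (1/24)[(18) + (0) + (6) + (0) + (0)] = 24/24 = 1
Hence the multiplicities are chi_4: 1, chi_5: 1. Dimension check: dim(chi_4)*dim(chi_3) = 3*2 = 6 and sum (mult * dim) = 1*3 + 1*3 = 6.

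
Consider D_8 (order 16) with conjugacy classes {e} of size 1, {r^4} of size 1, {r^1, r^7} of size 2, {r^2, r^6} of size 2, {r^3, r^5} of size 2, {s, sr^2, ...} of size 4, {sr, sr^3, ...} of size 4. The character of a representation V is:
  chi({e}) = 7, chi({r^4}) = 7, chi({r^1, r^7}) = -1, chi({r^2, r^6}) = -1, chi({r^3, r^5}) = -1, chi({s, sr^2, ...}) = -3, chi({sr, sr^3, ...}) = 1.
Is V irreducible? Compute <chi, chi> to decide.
Not irreducible (reducible): <chi, chi> = 9 > 1.

Why: <chi, chi> = (1/|G|) sum_C |C| * |chi(C)|^2 = (1/16)[1*|7|^2 + 1*|7|^2 + 2*|-1|^2 + 2*|-1|^2 + 2*|-1|^2 + 4*|-3|^2 + 4*|1|^2]
  = (1/16)[(49) + (49) + (2) + (2) + (2) + (36) + (4)] = 144/16 = 9.
A character is irreducible iff <chi, chi> = 1, so this representation is reducible.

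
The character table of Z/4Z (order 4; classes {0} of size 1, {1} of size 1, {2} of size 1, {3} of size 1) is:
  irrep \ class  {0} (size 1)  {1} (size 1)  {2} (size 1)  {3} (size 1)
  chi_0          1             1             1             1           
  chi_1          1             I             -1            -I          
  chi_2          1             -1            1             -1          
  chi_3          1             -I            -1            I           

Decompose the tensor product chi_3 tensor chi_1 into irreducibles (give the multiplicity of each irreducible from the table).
chi_3 tensor chi_1 = chi_0 (all other irreducibles have multiplicity 0).

Working: The character of a tensor product is the pointwise product (chi_3 * chi_1)(C) = chi_3(C) * chi_1(C):
  {0}: (1)*(1), {1}: (-I)*(I), {2}: (-1)*(-1), {3}: (I)*(-I)
so (chi_3 * chi_1) takes values
  {0} -> 1, {1} -> 1, {2} -> 1, {3} -> 1.
Now take the inner product of this character with each irreducible chi from the table, <chi_3*chi_1, chi> = (1/4) sum_C |C| (chi_3*chi_1)(C) conj(chi(C)):
  <chi_3*chi_1, chi_0> = (1/4)[1*(1)*conj(1) + 1*(1)*conj(1) + 1*(1)*conj(1) + 1*(1)*conj(1)]
      = (1/4)[(1) + (1) + (1) + (1)] = 4/4 = 1
  <chi_3*chi_1, chi_1> = (1/4)[1*(1)*conj(1) + 1*(1)*conj(I) + 1*(1)*conj(-1) + 1*(1)*conj(-I)]
      = (1/4)[(1) + (-I) + (-1) + (I)] = 0/4 = 0
  <chi_3*chi_1, chi_2> = (1/4)[1*(1)*conj(1) + 1*(1)*conj(-1) + 1*(1)*conj(1) + 1*(1)*conj(-1)]
      = (1/4)[(1) + (-1) + (1) + (-1)] = 0/4 = 0
  <chi_3*chi_1, chi_3> = (1/4)[1*(1)*conj(1) + 1*(1)*conj(-I) + 1*(1)*conj(-1) + 1*(1)*conj(I)]
      = (1/4)[(1) + (I) + (-1) + (-I)] = 0/4 = 0
(Exp terms are combined using exp(i*s)*conj(exp(i*t)) = exp(i*(s-t)), and sums of them are collapsed using the identity that for every m > 1 the m distinct m-th roots of unity sum to 0, e.g. 1 + exp(2*I*pi/3) + exp(-2*I*pi/3) = 0.)
Hence the multiplicities are chi_0: 1. Dimension check: dim(chi_3)*dim(chi_1) = 1*1 = 1 and sum (mult * dim) = 1*1 = 1.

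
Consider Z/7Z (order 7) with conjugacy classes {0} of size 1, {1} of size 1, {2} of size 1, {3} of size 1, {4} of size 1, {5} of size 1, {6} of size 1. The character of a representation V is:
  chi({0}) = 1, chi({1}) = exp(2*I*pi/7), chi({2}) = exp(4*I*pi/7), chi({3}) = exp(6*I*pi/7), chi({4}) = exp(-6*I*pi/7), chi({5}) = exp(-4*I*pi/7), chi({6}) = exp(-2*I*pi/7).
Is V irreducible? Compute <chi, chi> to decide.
Irreducible: <chi, chi> = 1.

Details: <chi, chi> = (1/|G|) sum_C |C| * |chi(C)|^2 = (1/7)[1*|1|^2 + 1*|exp(2*I*pi/7)|^2 + 1*|exp(4*I*pi/7)|^2 + 1*|exp(6*I*pi/7)|^2 + 1*|exp(-6*I*pi/7)|^2 + 1*|exp(-4*I*pi/7)|^2 + 1*|exp(-2*I*pi/7)|^2]
  = (1/7)[(1) + (1) + (1) + (1) + (1) + (1) + (1)] = 7/7 = 1.
(Exp terms are combined using exp(i*s)*conj(exp(i*t)) = exp(i*(s-t)), and sums of them are collapsed using the identity that for every m > 1 the m distinct m-th roots of unity sum to 0, e.g. 1 + exp(2*I*pi/3) + exp(-2*I*pi/3) = 0.)
A character is irreducible iff <chi, chi> = 1, so this representation is irreducible.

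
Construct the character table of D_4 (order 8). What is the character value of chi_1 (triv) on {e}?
Conjugacy classes: {e} of size 1, {r^2} of size 1, {r^1, r^3} of size 2, {s, sr^2, ...} of size 2, {sr, sr^3, ...} of size 2.
Character table:
  irrep \ class              {e} (size 1)  {r^2} (size 1)  {r^1, r^3} (size 2)  {s, sr^2, ...} (size 2)  {sr, sr^3, ...} (size 2)
  chi_1 (triv)               1             1               1                    1                        1                       
  chi_2 (sign: r->1, s->-1)  1             1               1                    -1                       -1                      
  chi_3 (r->-1, s->1)        1             1               -1                   1                        -1                      
  chi_4 (r->-1, s->-1)       1             1               -1                   -1                       1                       
  chi_5 (2d, j=1)            2             -2              0                    0                        0                       

Spot check: chi_1 (triv) on {e} = 1.

Argument: D_4 has order 2*4 = 8 with 5 conjugacy classes, hence 5 irreducibles. Sum of squared dims 1 + 1 + 1 + 1 + 4 = 8 = |G|. Linear characters come from the abelianisation; the 2-dimensional irreps have character r^k -> 2*cos(2*pi*j*k/4), reflections -> 0.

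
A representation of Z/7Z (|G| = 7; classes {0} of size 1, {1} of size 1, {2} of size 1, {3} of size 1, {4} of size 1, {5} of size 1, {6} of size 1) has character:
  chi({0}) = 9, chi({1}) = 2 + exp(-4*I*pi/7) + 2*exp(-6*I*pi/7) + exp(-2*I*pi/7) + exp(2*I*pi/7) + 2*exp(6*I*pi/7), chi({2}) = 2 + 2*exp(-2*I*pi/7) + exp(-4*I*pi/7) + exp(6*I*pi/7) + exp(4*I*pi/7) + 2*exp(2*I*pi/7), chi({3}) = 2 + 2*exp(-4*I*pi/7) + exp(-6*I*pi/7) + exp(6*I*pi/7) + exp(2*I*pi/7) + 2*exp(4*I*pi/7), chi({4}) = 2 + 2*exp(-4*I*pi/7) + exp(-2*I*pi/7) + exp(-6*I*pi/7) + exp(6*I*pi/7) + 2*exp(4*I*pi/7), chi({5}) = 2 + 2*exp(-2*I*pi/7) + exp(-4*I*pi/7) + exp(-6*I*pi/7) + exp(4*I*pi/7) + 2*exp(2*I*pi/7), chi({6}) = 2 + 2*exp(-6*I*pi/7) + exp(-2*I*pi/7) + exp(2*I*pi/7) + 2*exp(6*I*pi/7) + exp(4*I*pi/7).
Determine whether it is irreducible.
Not irreducible (reducible): <chi, chi> = 15 > 1.

Details: <chi, chi> = (1/|G|) sum_C |C| * |chi(C)|^2 = (1/7)[1*|9|^2 + 1*|2 + exp(-4*I*pi/7) + 2*exp(-6*I*pi/7) + exp(-2*I*pi/7) + exp(2*I*pi/7) + 2*exp(6*I*pi/7)|^2 + 1*|2 + 2*exp(-2*I*pi/7) + exp(-4*I*pi/7) + exp(6*I*pi/7) + exp(4*I*pi/7) + 2*exp(2*I*pi/7)|^2 + 1*|2 + 2*exp(-4*I*pi/7) + exp(-6*I*pi/7) + exp(6*I*pi/7) + exp(2*I*pi/7) + 2*exp(4*I*pi/7)|^2 + 1*|2 + 2*exp(-4*I*pi/7) + exp(-2*I*pi/7) + exp(-6*I*pi/7) + exp(6*I*pi/7) + 2*exp(4*I*pi/7)|^2 + 1*|2 + 2*exp(-2*I*pi/7) + exp(-4*I*pi/7) + exp(-6*I*pi/7) + exp(4*I*pi/7) + 2*exp(2*I*pi/7)|^2 + 1*|2 + 2*exp(-6*I*pi/7) + exp(-2*I*pi/7) + exp(2*I*pi/7) + 2*exp(6*I*pi/7) + exp(4*I*pi/7)|^2]
  = (1/7)[(81) + (15 + 9*exp(-4*I*pi/7) + 11*exp(-2*I*pi/7) + 13*exp(-6*I*pi/7) + 13*exp(6*I*pi/7) + 11*exp(2*I*pi/7) + 9*exp(4*I*pi/7)) + (15 + 11*exp(-4*I*pi/7) + 13*exp(-2*I*pi/7) + 9*exp(-6*I*pi/7) + 9*exp(6*I*pi/7) + 13*exp(2*I*pi/7) + 11*exp(4*I*pi/7)) + (15 + 13*exp(-4*I*pi/7) + 9*exp(-2*I*pi/7) + 11*exp(-6*I*pi/7) + 11*exp(6*I*pi/7) + 9*exp(2*I*pi/7) + 13*exp(4*I*pi/7)) + (15 + 13*exp(-4*I*pi/7) + 9*exp(-2*I*pi/7) + 11*exp(-6*I*pi/7) + 11*exp(6*I*pi/7) + 9*exp(2*I*pi/7) + 13*exp(4*I*pi/7)) + (15 + 11*exp(-4*I*pi/7) + 13*exp(-2*I*pi/7) + 9*exp(-6*I*pi/7) + 9*exp(6*I*pi/7) + 13*exp(2*I*pi/7) + 11*exp(4*I*pi/7)) + (15 + 9*exp(-4*I*pi/7) + 11*exp(-2*I*pi/7) + 13*exp(-6*I*pi/7) + 13*exp(6*I*pi/7) + 11*exp(2*I*pi/7) + 9*exp(4*I*pi/7))] = 105/7 = 15.
(Exp terms are combined using exp(i*s)*conj(exp(i*t)) = exp(i*(s-t)), and sums of them are collapsed using the identity that for every m > 1 the m distinct m-th roots of unity sum to 0, e.g. 1 + exp(2*I*pi/3) + exp(-2*I*pi/3) = 0.)
A character is irreducible iff <chi, chi> = 1, so this representation is reducible.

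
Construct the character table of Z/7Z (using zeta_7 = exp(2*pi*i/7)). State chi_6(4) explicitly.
Character table of Z/7Z (irreps indexed chi_0,...,chi_6 with chi_k(m) = zeta_7^(k*m), zeta_7 = exp(2*pi*i/7)):
  irrep \ class  {0} (size 1)  {1} (size 1)    {2} (size 1)    {3} (size 1)    {4} (size 1)    {5} (size 1)    {6} (size 1)  
  chi_0          1             1               1               1               1               1               1             
  chi_1          1             exp(2*I*pi/7)   exp(4*I*pi/7)   exp(6*I*pi/7)   exp(-6*I*pi/7)  exp(-4*I*pi/7)  exp(-2*I*pi/7)
  chi_2          1             exp(4*I*pi/7)   exp(-6*I*pi/7)  exp(-2*I*pi/7)  exp(2*I*pi/7)   exp(6*I*pi/7)   exp(-4*I*pi/7)
  chi_3          1             exp(6*I*pi/7)   exp(-2*I*pi/7)  exp(4*I*pi/7)   exp(-4*I*pi/7)  exp(2*I*pi/7)   exp(-6*I*pi/7)
  chi_4          1             exp(-6*I*pi/7)  exp(2*I*pi/7)   exp(-4*I*pi/7)  exp(4*I*pi/7)   exp(-2*I*pi/7)  exp(6*I*pi/7) 
  chi_5          1             exp(-4*I*pi/7)  exp(6*I*pi/7)   exp(2*I*pi/7)   exp(-2*I*pi/7)  exp(-6*I*pi/7)  exp(4*I*pi/7) 
  chi_6          1             exp(-2*I*pi/7)  exp(-4*I*pi/7)  exp(-6*I*pi/7)  exp(6*I*pi/7)   exp(4*I*pi/7)   exp(2*I*pi/7) 

Spot check: chi_6(4) = zeta_7^(6*4) = zeta_7^24 = exp(6*I*pi/7).

Details: Z/7Z is abelian, so all 7 irreducible complex representations are 1-dimensional. They are given by chi_k(m) = zeta_7^(k*m) for k = 0,...,6. Row orthogonality: sum_m chi_k(m) conj(chi_l(m)) = 7 * [k = l].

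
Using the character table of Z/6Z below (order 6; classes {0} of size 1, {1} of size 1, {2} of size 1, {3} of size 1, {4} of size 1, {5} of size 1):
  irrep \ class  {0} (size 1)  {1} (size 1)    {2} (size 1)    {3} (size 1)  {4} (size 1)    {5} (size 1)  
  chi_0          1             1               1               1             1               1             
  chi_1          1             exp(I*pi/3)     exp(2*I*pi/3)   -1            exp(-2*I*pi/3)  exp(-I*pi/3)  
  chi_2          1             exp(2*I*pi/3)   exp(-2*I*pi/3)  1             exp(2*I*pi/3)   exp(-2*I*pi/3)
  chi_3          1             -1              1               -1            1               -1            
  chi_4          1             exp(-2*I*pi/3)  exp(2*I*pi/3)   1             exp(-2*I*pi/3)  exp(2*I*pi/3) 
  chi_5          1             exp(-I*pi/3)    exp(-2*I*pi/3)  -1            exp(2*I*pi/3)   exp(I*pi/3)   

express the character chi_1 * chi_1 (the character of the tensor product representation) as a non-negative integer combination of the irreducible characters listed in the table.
chi_1 tensor chi_1 = chi_2 (all other irreducibles have multiplicity 0).

The character of a tensor product is the pointwise product (chi_1 * chi_1)(C) = chi_1(C) * chi_1(C):
  {0}: (1)*(1), {1}: (exp(I*pi/3))*(exp(I*pi/3)), {2}: (exp(2*I*pi/3))*(exp(2*I*pi/3)), {3}: (-1)*(-1), {4}: (exp(-2*I*pi/3))*(exp(-2*I*pi/3)), {5}: (exp(-I*pi/3))*(exp(-I*pi/3))
so (chi_1 * chi_1) takes values
  {0} -> 1, {1} -> exp(2*I*pi/3), {2} -> exp(-2*I*pi/3), {3} -> 1, {4} -> exp(2*I*pi/3), {5} -> exp(-2*I*pi/3).
Now take the inner product of this character with each irreducible chi from the table, <chi_1*chi_1, chi> = (1/6) sum_C |C| (chi_1*chi_1)(C) conj(chi(C)):
  <chi_1*chi_1, chi_0> = (1/6)[1*(1)*conj(1) + 1*(exp(2*I*pi/3))*conj(1) + 1*(exp(-2*I*pi/3))*conj(1) + 1*(1)*conj(1) + 1*(exp(2*I*pi/3))*conj(1) + 1*(exp(-2*I*pi/3))*conj(1)]
      = (1/6)[(1) + (exp(2*I*pi/3)) + (exp(-2*I*pi/3)) + (1) + (exp(2*I*pi/3)) + (exp(-2*I*pi/3))] = 0/6 = 0
  <chi_1*chi_1, chi_1> = (1/6)[1*(1)*conj(1) + 1*(exp(2*I*pi/3))*conj(exp(I*pi/3)) + 1*(exp(-2*I*pi/3))*conj(exp(2*I*pi/3)) + 1*(1)*conj(-1) + 1*(exp(2*I*pi/3))*conj(exp(-2*I*pi/3)) + 1*(exp(-2*I*pi/3))*conj(exp(-I*pi/3))]
      = (1/6)[(1) + (exp(I*pi/3)) + (exp(2*I*pi/3)) + (-1) + (exp(-2*I*pi/3)) + (exp(-I*pi/3))] = 0/6 = 0
  <chi_1*chi_1, chi_2> = (1/6)[1*(1)*conj(1) + 1*(exp(2*I*pi/3))*conj(exp(2*I*pi/3)) + 1*(exp(-2*I*pi/3))*conj(exp(-2*I*pi/3)) + 1*(1)*conj(1) + 1*(exp(2*I*pi/3))*conj(exp(2*I*pi/3)) + 1*(exp(-2*I*pi/3))*conj(exp(-2*I*pi/3))]
      = (1/6)[(1) + (1) + (1) + (1) + (1) + (1)] = 6/6 = 1
  <chi_1*chi_1, chi_3> = (1/6)[1*(1)*conj(1) + 1*(exp(2*I*pi/3))*conj(-1) + 1*(exp(-2*I*pi/3))*conj(1) + 1*(1)*conj(-1) + 1*(exp(2*I*pi/3))*conj(1) + 1*(exp(-2*I*pi/3))*conj(-1)]
      = (1/6)[(1) + (-exp(2*I*pi/3)) + (exp(-2*I*pi/3)) + (-1) + (exp(2*I*pi/3)) + (-exp(-2*I*pi/3))] = 0/6 = 0
  <chi_1*chi_1, chi_4> = (1/6)[1*(1)*conj(1) + 1*(exp(2*I*pi/3))*conj(exp(-2*I*pi/3)) + 1*(exp(-2*I*pi/3))*conj(exp(2*I*pi/3)) + 1*(1)*conj(1) + 1*(exp(2*I*pi/3))*conj(exp(-2*I*pi/3)) + 1*(exp(-2*I*pi/3))*conj(exp(2*I*pi/3))]
      = (1/6)[(1) + (exp(-2*I*pi/3)) + (exp(2*I*pi/3)) + (1) + (exp(-2*I*pi/3)) + (exp(2*I*pi/3))] = 0/6 = 0
  <chi_1*chi_1, chi_5> = (1/6)[1*(1)*conj(1) + 1*(exp(2*I*pi/3))*conj(exp(-I*pi/3)) + 1*(exp(-2*I*pi/3))*conj(exp(-2*I*pi/3)) + 1*(1)*conj(-1) + 1*(exp(2*I*pi/3))*conj(exp(2*I*pi/3)) + 1*(exp(-2*I*pi/3))*conj(exp(I*pi/3))]
      = (1/6)[(1) + (-1) + (1) + (-1) + (1) + (-1)] = 0/6 = 0
(Exp terms are combined using exp(i*s)*conj(exp(i*t)) = exp(i*(s-t)), and sums of them are collapsed using the identity that for every m > 1 the m distinct m-th roots of unity sum to 0, e.g. 1 + exp(2*I*pi/3) + exp(-2*I*pi/3) = 0.)
Hence the multiplicities are chi_2: 1. Dimension check: dim(chi_1)*dim(chi_1) = 1*1 = 1 and sum (mult * dim) = 1*1 = 1.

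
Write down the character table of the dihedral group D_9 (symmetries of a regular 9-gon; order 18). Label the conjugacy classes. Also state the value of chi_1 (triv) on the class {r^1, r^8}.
Conjugacy classes: {e} of size 1, {r^1, r^8} of size 2, {r^2, r^7} of size 2, {r^3, r^6} of size 2, {r^4, r^5} of size 2, {s, sr, ..., sr^8} of size 9.
Character table:
  irrep \ class              {e} (size 1)  {r^1, r^8} (size 2)  {r^2, r^7} (size 2)  {r^3, r^6} (size 2)  {r^4, r^5} (size 2)  {s, sr, ..., sr^8} (size 9)
  chi_1 (triv)               1             1                    1                    1                    1                    1                          
  chi_2 (sign: r->1, s->-1)  1             1                    1                    1                    1                    -1                         
  chi_3 (2d, j=1)            2             2*cos(2*pi/9)        2*cos(4*pi/9)        -1                   -2*cos(pi/9)         0                          
  chi_4 (2d, j=2)            2             2*cos(4*pi/9)        -2*cos(pi/9)         -1                   2*cos(2*pi/9)        0                          
  chi_5 (2d, j=3)            2             -1                   -1                   2                    -1                   0                          
  chi_6 (2d, j=4)            2             -2*cos(pi/9)         2*cos(2*pi/9)        -1                   2*cos(4*pi/9)        0                          

Spot check: chi_1 (triv) on {r^1, r^8} = 1.

Proof sketch: D_9 has order 2*9 = 18 with 6 conjugacy classes, hence 6 irreducibles. Sum of squared dims 1 + 1 + 4 + 4 + 4 + 4 = 18 = |G|. Linear characters come from the abelianisation; the 2-dimensional irreps have character r^k -> 2*cos(2*pi*j*k/9), reflections -> 0.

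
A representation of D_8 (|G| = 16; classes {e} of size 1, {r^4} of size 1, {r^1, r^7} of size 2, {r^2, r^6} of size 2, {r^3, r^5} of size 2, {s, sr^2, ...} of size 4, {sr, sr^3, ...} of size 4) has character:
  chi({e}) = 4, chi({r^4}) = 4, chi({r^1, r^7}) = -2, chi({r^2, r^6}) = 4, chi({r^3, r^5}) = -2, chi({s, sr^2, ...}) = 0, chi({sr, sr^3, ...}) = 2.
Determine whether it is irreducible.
Not irreducible (reducible): <chi, chi> = 6 > 1.

Explanation: <chi, chi> = (1/|G|) sum_C |C| * |chi(C)|^2 = (1/16)[1*|4|^2 + 1*|4|^2 + 2*|-2|^2 + 2*|4|^2 + 2*|-2|^2 + 4*|0|^2 + 4*|2|^2]
  = (1/16)[(16) + (16) + (8) + (32) + (8) + (0) + (16)] = 96/16 = 6.
A character is irreducible iff <chi, chi> = 1, so this representation is reducible.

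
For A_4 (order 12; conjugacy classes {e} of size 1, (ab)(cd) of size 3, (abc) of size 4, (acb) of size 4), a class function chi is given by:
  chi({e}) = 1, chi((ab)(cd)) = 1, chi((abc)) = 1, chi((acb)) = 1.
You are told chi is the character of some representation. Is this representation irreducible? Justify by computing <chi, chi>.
Irreducible: <chi, chi> = 1.

Working: <chi, chi> = (1/|G|) sum_C |C| * |chi(C)|^2 = (1/12)[1*|1|^2 + 3*|1|^2 + 4*|1|^2 + 4*|1|^2]
  = (1/12)[(1) + (3) + (4) + (4)] = 12/12 = 1.
(Exp terms are combined using exp(i*s)*conj(exp(i*t)) = exp(i*(s-t)), and sums of them are collapsed using the identity that for every m > 1 the m distinct m-th roots of unity sum to 0, e.g. 1 + exp(2*I*pi/3) + exp(-2*I*pi/3) = 0.)
A character is irreducible iff <chi, chi> = 1, so this representation is irreducible.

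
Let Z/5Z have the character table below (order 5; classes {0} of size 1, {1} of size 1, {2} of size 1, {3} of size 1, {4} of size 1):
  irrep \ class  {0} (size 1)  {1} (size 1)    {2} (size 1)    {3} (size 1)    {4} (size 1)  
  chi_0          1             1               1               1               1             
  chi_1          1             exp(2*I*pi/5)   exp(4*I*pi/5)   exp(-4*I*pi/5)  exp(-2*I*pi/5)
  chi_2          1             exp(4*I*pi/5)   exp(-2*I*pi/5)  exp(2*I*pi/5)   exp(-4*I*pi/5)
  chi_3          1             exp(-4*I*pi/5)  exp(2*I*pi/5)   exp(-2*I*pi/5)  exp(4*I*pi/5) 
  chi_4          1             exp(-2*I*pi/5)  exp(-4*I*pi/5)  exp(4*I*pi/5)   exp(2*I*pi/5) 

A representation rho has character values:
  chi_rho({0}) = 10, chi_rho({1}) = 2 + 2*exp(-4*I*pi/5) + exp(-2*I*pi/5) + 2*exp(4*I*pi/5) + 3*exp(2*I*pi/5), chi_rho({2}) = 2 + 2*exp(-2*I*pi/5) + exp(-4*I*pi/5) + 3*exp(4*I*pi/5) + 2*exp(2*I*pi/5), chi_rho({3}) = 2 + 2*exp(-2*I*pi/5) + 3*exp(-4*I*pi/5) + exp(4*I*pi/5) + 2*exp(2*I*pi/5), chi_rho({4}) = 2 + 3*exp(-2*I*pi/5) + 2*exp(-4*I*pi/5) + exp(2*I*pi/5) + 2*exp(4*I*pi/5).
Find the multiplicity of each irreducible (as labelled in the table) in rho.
Multiplicities: chi_0: 2, chi_1: 3, chi_2: 2, chi_3: 2, chi_4: 1.

Solution. Use <chi_rho, chi> = (1/|G|) sum_C |C| * chi_rho(C) * conj(chi(C)) with |G| = 5 for each irreducible chi in the table:
  <chi_rho, chi_0> = (1/5)[1*(10)*conj(1) + 1*(2 + 2*exp(-4*I*pi/5) + exp(-2*I*pi/5) + 2*exp(4*I*pi/5) + 3*exp(2*I*pi/5))*conj(1) + 1*(2 + 2*exp(-2*I*pi/5) + exp(-4*I*pi/5) + 3*exp(4*I*pi/5) + 2*exp(2*I*pi/5))*conj(1) + 1*(2 + 2*exp(-2*I*pi/5) + 3*exp(-4*I*pi/5) + exp(4*I*pi/5) + 2*exp(2*I*pi/5))*conj(1) + 1*(2 + 3*exp(-2*I*pi/5) + 2*exp(-4*I*pi/5) + exp(2*I*pi/5) + 2*exp(4*I*pi/5))*conj(1)]
      = (1/5)[(10) + (2 + 2*exp(-4*I*pi/5) + exp(-2*I*pi/5) + 2*exp(4*I*pi/5) + 3*exp(2*I*pi/5)) + (2 + 2*exp(-2*I*pi/5) + exp(-4*I*pi/5) + 3*exp(4*I*pi/5) + 2*exp(2*I*pi/5)) + (2 + 2*exp(-2*I*pi/5) + 3*exp(-4*I*pi/5) + exp(4*I*pi/5) + 2*exp(2*I*pi/5)) + (2 + 3*exp(-2*I*pi/5) + 2*exp(-4*I*pi/5) + exp(2*I*pi/5) + 2*exp(4*I*pi/5))] = 10/5 = 2
  <chi_rho, chi_1> = (1/5)[1*(10)*conj(1) + 1*(2 + 2*exp(-4*I*pi/5) + exp(-2*I*pi/5) + 2*exp(4*I*pi/5) + 3*exp(2*I*pi/5))*conj(exp(2*I*pi/5)) + 1*(2 + 2*exp(-2*I*pi/5) + exp(-4*I*pi/5) + 3*exp(4*I*pi/5) + 2*exp(2*I*pi/5))*conj(exp(4*I*pi/5)) + 1*(2 + 2*exp(-2*I*pi/5) + 3*exp(-4*I*pi/5) + exp(4*I*pi/5) + 2*exp(2*I*pi/5))*conj(exp(-4*I*pi/5)) + 1*(2 + 3*exp(-2*I*pi/5) + 2*exp(-4*I*pi/5) + exp(2*I*pi/5) + 2*exp(4*I*pi/5))*conj(exp(-2*I*pi/5))]
      = (1/5)[(10) + (3 + 2*exp(-2*I*pi/5) + exp(-4*I*pi/5) + 2*exp(4*I*pi/5) + 2*exp(2*I*pi/5)) + (3 + 2*exp(-2*I*pi/5) + 2*exp(-4*I*pi/5) + exp(2*I*pi/5) + 2*exp(4*I*pi/5)) + (3 + 2*exp(-4*I*pi/5) + exp(-2*I*pi/5) + 2*exp(4*I*pi/5) + 2*exp(2*I*pi/5)) + (3 + 2*exp(-2*I*pi/5) + 2*exp(-4*I*pi/5) + exp(4*I*pi/5) + 2*exp(2*I*pi/5))] = 15/5 = 3
  <chi_rho, chi_2> = (1/5)[1*(10)*conj(1) + 1*(2 + 2*exp(-4*I*pi/5) + exp(-2*I*pi/5) + 2*exp(4*I*pi/5) + 3*exp(2*I*pi/5))*conj(exp(4*I*pi/5)) + 1*(2 + 2*exp(-2*I*pi/5) + exp(-4*I*pi/5) + 3*exp(4*I*pi/5) + 2*exp(2*I*pi/5))*conj(exp(-2*I*pi/5)) + 1*(2 + 2*exp(-2*I*pi/5) + 3*exp(-4*I*pi/5) + exp(4*I*pi/5) + 2*exp(2*I*pi/5))*conj(exp(2*I*pi/5)) + 1*(2 + 3*exp(-2*I*pi/5) + 2*exp(-4*I*pi/5) + exp(2*I*pi/5) + 2*exp(4*I*pi/5))*conj(exp(-4*I*pi/5))]
      = (1/5)[(10) + (2 + 3*exp(-2*I*pi/5) + 2*exp(-4*I*pi/5) + exp(4*I*pi/5) + 2*exp(2*I*pi/5)) + (2 + 3*exp(-4*I*pi/5) + exp(-2*I*pi/5) + 2*exp(4*I*pi/5) + 2*exp(2*I*pi/5)) + (2 + 2*exp(-2*I*pi/5) + 2*exp(-4*I*pi/5) + exp(2*I*pi/5) + 3*exp(4*I*pi/5)) + (2 + 2*exp(-2*I*pi/5) + exp(-4*I*pi/5) + 2*exp(4*I*pi/5) + 3*exp(2*I*pi/5))] = 10/5 = 2
  <chi_rho, chi_3> = (1/5)[1*(10)*conj(1) + 1*(2 + 2*exp(-4*I*pi/5) + exp(-2*I*pi/5) + 2*exp(4*I*pi/5) + 3*exp(2*I*pi/5))*conj(exp(-4*I*pi/5)) + 1*(2 + 2*exp(-2*I*pi/5) + exp(-4*I*pi/5) + 3*exp(4*I*pi/5) + 2*exp(2*I*pi/5))*conj(exp(2*I*pi/5)) + 1*(2 + 2*exp(-2*I*pi/5) + 3*exp(-4*I*pi/5) + exp(4*I*pi/5) + 2*exp(2*I*pi/5))*conj(exp(-2*I*pi/5)) + 1*(2 + 3*exp(-2*I*pi/5) + 2*exp(-4*I*pi/5) + exp(2*I*pi/5) + 2*exp(4*I*pi/5))*conj(exp(4*I*pi/5))]
      = (1/5)[(10) + (2 + 2*exp(-2*I*pi/5) + 3*exp(-4*I*pi/5) + exp(2*I*pi/5) + 2*exp(4*I*pi/5)) + (2 + 2*exp(-2*I*pi/5) + 2*exp(-4*I*pi/5) + exp(4*I*pi/5) + 3*exp(2*I*pi/5)) + (2 + 3*exp(-2*I*pi/5) + exp(-4*I*pi/5) + 2*exp(4*I*pi/5) + 2*exp(2*I*pi/5)) + (2 + 2*exp(-4*I*pi/5) + exp(-2*I*pi/5) + 3*exp(4*I*pi/5) + 2*exp(2*I*pi/5))] = 10/5 = 2
  <chi_rho, chi_4> = (1/5)[1*(10)*conj(1) + 1*(2 + 2*exp(-4*I*pi/5) + exp(-2*I*pi/5) + 2*exp(4*I*pi/5) + 3*exp(2*I*pi/5))*conj(exp(-2*I*pi/5)) + 1*(2 + 2*exp(-2*I*pi/5) + exp(-4*I*pi/5) + 3*exp(4*I*pi/5) + 2*exp(2*I*pi/5))*conj(exp(-4*I*pi/5)) + 1*(2 + 2*exp(-2*I*pi/5) + 3*exp(-4*I*pi/5) + exp(4*I*pi/5) + 2*exp(2*I*pi/5))*conj(exp(4*I*pi/5)) + 1*(2 + 3*exp(-2*I*pi/5) + 2*exp(-4*I*pi/5) + exp(2*I*pi/5) + 2*exp(4*I*pi/5))*conj(exp(2*I*pi/5))]
      = (1/5)[(10) + (1 + 2*exp(-2*I*pi/5) + 2*exp(-4*I*pi/5) + 3*exp(4*I*pi/5) + 2*exp(2*I*pi/5)) + (1 + 3*exp(-2*I*pi/5) + 2*exp(-4*I*pi/5) + 2*exp(4*I*pi/5) + 2*exp(2*I*pi/5)) + (1 + 2*exp(-2*I*pi/5) + 2*exp(-4*I*pi/5) + 2*exp(4*I*pi/5) + 3*exp(2*I*pi/5)) + (1 + 2*exp(-2*I*pi/5) + 3*exp(-4*I*pi/5) + 2*exp(4*I*pi/5) + 2*exp(2*I*pi/5))] = 5/5 = 1
(Exp terms are combined using exp(i*s)*conj(exp(i*t)) = exp(i*(s-t)), and sums of them are collapsed using the identity that for every m > 1 the m distinct m-th roots of unity sum to 0, e.g. 1 + exp(2*I*pi/3) + exp(-2*I*pi/3) = 0.)
Dimension check: dim(rho) = sum (mult * dim) = 2*1 + 3*1 + 2*1 + 2*1 + 1*1 = 10 = chi_rho(e) = 10.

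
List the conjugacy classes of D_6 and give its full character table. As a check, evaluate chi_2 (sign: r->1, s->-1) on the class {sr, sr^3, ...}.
Conjugacy classes: {e} of size 1, {r^3} of size 1, {r^1, r^5} of size 2, {r^2, r^4} of size 2, {s, sr^2, ...} of size 3, {sr, sr^3, ...} of size 3.
Character table:
  irrep \ class              {e} (size 1)  {r^3} (size 1)  {r^1, r^5} (size 2)  {r^2, r^4} (size 2)  {s, sr^2, ...} (size 3)  {sr, sr^3, ...} (size 3)
  chi_1 (triv)               1             1               1                    1                    1                        1                       
  chi_2 (sign: r->1, s->-1)  1             1               1                    1                    -1                       -1                      
  chi_3 (r->-1, s->1)        1             -1              -1                   1                    1                        -1                      
  chi_4 (r->-1, s->-1)       1             -1              -1                   1                    -1                       1                       
  chi_5 (2d, j=1)            2             -2              1                    -1                   0                        0                       
  chi_6 (2d, j=2)            2             2               -1                   -1                   0                        0                       

Spot check: chi_2 (sign: r->1, s->-1) on {sr, sr^3, ...} = -1.

Proof sketch: D_6 has order 2*6 = 12 with 6 conjugacy classes, hence 6 irreducibles. Sum of squared dims 1 + 1 + 1 + 1 + 4 + 4 = 12 = |G|. Linear characters come from the abelianisation; the 2-dimensional irreps have character r^k -> 2*cos(2*pi*j*k/6), reflections -> 0.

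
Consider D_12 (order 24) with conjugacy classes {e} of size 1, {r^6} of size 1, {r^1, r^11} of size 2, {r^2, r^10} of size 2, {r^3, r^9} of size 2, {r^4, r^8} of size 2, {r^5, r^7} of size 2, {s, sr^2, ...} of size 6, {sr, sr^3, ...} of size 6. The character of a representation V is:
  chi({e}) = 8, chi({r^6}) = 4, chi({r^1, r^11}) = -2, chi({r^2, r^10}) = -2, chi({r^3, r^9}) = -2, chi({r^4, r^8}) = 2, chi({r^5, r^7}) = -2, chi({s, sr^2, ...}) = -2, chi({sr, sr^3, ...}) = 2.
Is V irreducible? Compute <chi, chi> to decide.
Not irreducible (reducible): <chi, chi> = 7 > 1.

Solution. <chi, chi> = (1/|G|) sum_C |C| * |chi(C)|^2 = (1/24)[1*|8|^2 + 1*|4|^2 + 2*|-2|^2 + 2*|-2|^2 + 2*|-2|^2 + 2*|2|^2 + 2*|-2|^2 + 6*|-2|^2 + 6*|2|^2]
  = (1/24)[(64) + (16) + (8) + (8) + (8) + (8) + (8) + (24) + (24)] = 168/24 = 7.
A character is irreducible iff <chi, chi> = 1, so this representation is reducible.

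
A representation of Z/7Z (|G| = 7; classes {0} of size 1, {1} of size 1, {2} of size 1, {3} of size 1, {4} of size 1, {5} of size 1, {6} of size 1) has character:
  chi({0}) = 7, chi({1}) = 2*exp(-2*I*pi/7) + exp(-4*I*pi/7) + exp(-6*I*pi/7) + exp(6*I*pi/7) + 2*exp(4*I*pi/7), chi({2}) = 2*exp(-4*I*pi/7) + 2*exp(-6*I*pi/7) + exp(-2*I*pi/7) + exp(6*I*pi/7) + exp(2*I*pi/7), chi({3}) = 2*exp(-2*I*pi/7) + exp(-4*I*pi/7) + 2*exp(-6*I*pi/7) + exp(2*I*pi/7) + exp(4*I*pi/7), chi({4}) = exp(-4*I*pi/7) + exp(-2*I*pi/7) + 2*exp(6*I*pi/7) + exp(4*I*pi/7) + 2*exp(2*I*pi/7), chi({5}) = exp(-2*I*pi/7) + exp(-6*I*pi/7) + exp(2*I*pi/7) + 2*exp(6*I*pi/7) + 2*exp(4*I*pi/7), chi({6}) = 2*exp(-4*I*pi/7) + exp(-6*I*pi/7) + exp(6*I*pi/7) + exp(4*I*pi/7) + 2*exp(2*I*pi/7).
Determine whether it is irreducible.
Not irreducible (reducible): <chi, chi> = 11 > 1.

Explanation: <chi, chi> = (1/|G|) sum_C |C| * |chi(C)|^2 = (1/7)[1*|7|^2 + 1*|2*exp(-2*I*pi/7) + exp(-4*I*pi/7) + exp(-6*I*pi/7) + exp(6*I*pi/7) + 2*exp(4*I*pi/7)|^2 + 1*|2*exp(-4*I*pi/7) + 2*exp(-6*I*pi/7) + exp(-2*I*pi/7) + exp(6*I*pi/7) + exp(2*I*pi/7)|^2 + 1*|2*exp(-2*I*pi/7) + exp(-4*I*pi/7) + 2*exp(-6*I*pi/7) + exp(2*I*pi/7) + exp(4*I*pi/7)|^2 + 1*|exp(-4*I*pi/7) + exp(-2*I*pi/7) + 2*exp(6*I*pi/7) + exp(4*I*pi/7) + 2*exp(2*I*pi/7)|^2 + 1*|exp(-2*I*pi/7) + exp(-6*I*pi/7) + exp(2*I*pi/7) + 2*exp(6*I*pi/7) + 2*exp(4*I*pi/7)|^2 + 1*|2*exp(-4*I*pi/7) + exp(-6*I*pi/7) + exp(6*I*pi/7) + exp(4*I*pi/7) + 2*exp(2*I*pi/7)|^2]
  = (1/7)[(49) + (11 + 5*exp(-4*I*pi/7) + 6*exp(-2*I*pi/7) + 8*exp(-6*I*pi/7) + 8*exp(6*I*pi/7) + 6*exp(2*I*pi/7) + 5*exp(4*I*pi/7)) + (11 + 8*exp(-2*I*pi/7) + 6*exp(-4*I*pi/7) + 5*exp(-6*I*pi/7) + 5*exp(6*I*pi/7) + 6*exp(4*I*pi/7) + 8*exp(2*I*pi/7)) + (11 + 8*exp(-4*I*pi/7) + 5*exp(-2*I*pi/7) + 6*exp(-6*I*pi/7) + 6*exp(6*I*pi/7) + 5*exp(2*I*pi/7) + 8*exp(4*I*pi/7)) + (11 + 8*exp(-4*I*pi/7) + 5*exp(-2*I*pi/7) + 6*exp(-6*I*pi/7) + 6*exp(6*I*pi/7) + 5*exp(2*I*pi/7) + 8*exp(4*I*pi/7)) + (11 + 8*exp(-2*I*pi/7) + 6*exp(-4*I*pi/7) + 5*exp(-6*I*pi/7) + 5*exp(6*I*pi/7) + 6*exp(4*I*pi/7) + 8*exp(2*I*pi/7)) + (11 + 5*exp(-4*I*pi/7) + 6*exp(-2*I*pi/7) + 8*exp(-6*I*pi/7) + 8*exp(6*I*pi/7) + 6*exp(2*I*pi/7) + 5*exp(4*I*pi/7))] = 77/7 = 11.
(Exp terms are combined using exp(i*s)*conj(exp(i*t)) = exp(i*(s-t)), and sums of them are collapsed using the identity that for every m > 1 the m distinct m-th roots of unity sum to 0, e.g. 1 + exp(2*I*pi/3) + exp(-2*I*pi/3) = 0.)
A character is irreducible iff <chi, chi> = 1, so this representation is reducible.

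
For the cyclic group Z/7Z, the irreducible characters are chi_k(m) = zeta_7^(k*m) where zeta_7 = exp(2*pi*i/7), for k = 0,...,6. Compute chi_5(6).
chi_5(6) = zeta_7^30 = exp(4*I*pi/7)

Argument: chi_5(6) = zeta_7^(5*6) = zeta_7^30. Since zeta_7^7 = 1, this equals zeta_7^2 = exp(2*pi*i*2/7) = exp(4*I*pi/7).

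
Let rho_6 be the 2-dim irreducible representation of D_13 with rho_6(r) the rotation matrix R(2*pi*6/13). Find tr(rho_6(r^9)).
chi_{rho_6}(r^9) = 2*cos(2*pi*6*9/13) = 2*cos(108*pi/13)

Details: rho_6(r^9) is rotation by angle 2*pi*6*9/13, whose trace is 2*cos(2*pi*6*9/13) = 2*cos(108*pi/13).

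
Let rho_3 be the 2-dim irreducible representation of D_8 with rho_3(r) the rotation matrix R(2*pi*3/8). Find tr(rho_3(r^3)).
chi_{rho_3}(r^3) = 2*cos(2*pi*3*3/8) = sqrt(2)

Details: rho_3(r^3) is rotation by angle 2*pi*3*3/8, whose trace is 2*cos(2*pi*3*3/8) = sqrt(2).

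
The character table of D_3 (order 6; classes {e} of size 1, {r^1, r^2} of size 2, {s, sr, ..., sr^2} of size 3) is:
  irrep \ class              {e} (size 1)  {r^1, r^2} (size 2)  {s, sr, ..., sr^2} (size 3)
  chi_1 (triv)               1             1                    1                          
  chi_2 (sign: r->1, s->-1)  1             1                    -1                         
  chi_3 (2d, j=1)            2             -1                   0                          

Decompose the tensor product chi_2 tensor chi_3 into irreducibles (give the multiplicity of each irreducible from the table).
chi_2 tensor chi_3 = chi_3 (all other irreducibles have multiplicity 0).

Solution. The character of a tensor product is the pointwise product (chi_2 * chi_3)(C) = chi_2(C) * chi_3(C):
  {e}: (1)*(2), {r^1, r^2}: (1)*(-1), {s, sr, ..., sr^2}: (-1)*(0)
so (chi_2 * chi_3) takes values
  {e} -> 2, {r^1, r^2} -> -1, {s, sr, ..., sr^2} -> 0.
Now take the inner product of this character with each irreducible chi from the table, <chi_2*chi_3, chi> = (1/6) sum_C |C| (chi_2*chi_3)(C) conj(chi(C)):
  <chi_2*chi_3, chi_1> = (1/6)[1*(2)*conj(1) + 2*(-1)*conj(1) + 3*(0)*conj(1)]
      = (1/6)[(2) + (-2) + (0)] = 0/6 = 0
  <chi_2*chi_3, chi_2> = (1/6)[1*(2)*conj(1) + 2*(-1)*conj(1) + 3*(0)*conj(-1)]
      = (1/6)[(2) + (-2) + (0)] = 0/6 = 0
  <chi_2*chi_3, chi_3> = (1/6)[1*(2)*conj(2) + 2*(-1)*conj(-1) + 3*(0)*conj(0)]
      = (1/6)[(4) + (2) + (0)] = 6/6 = 1
Hence the multiplicities are chi_3: 1. Dimension check: dim(chi_2)*dim(chi_3) = 1*2 = 2 and sum (mult * dim) = 1*2 = 2.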